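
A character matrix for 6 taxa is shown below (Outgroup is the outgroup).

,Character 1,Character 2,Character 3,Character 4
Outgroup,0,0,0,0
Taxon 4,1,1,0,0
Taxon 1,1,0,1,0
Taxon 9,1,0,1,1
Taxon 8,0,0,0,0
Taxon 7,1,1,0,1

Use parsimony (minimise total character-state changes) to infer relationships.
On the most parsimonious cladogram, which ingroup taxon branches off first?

Taxon 8

The outgroup has state '0' for every character, so '1' is the derived state throughout.
Only Taxon 1, Taxon 4, Taxon 7, and Taxon 9 show the derived state '1' for Character 1, supporting them as a clade.
Only Taxon 4 and Taxon 7 show the derived state '1' for Character 2, supporting them as a clade.
Character 3 (derived state '1') is shared by Taxon 1 and Taxon 9 — a synapomorphy uniting that clade.
Character 4 (state '1') occurs in Taxon 7 and Taxon 9 but conflicts with the nesting implied by the other characters — most parsimoniously interpreted as homoplasy.
Most parsimonious ingroup topology: (((Taxon 4,Taxon 7),(Taxon 1,Taxon 9)),Taxon 8).
Taxon 8 is sister to the clade containing all other ingroup taxa, so it is the earliest-diverging (most basal) ingroup lineage.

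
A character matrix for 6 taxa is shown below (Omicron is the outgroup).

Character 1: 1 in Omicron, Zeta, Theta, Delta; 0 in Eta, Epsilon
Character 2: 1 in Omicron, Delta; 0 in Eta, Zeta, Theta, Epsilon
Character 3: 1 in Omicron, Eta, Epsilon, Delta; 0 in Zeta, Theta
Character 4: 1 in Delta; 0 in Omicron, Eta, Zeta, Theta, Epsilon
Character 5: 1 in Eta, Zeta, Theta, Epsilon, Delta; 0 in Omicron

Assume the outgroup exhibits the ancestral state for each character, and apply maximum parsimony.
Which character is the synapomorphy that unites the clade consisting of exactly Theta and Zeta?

Character 3

Character polarity is set by the outgroup: the derived state is whichever differs from the outgroup's state, so for Character 1, Character 2, Character 3 the derived state is '0', and for the remaining characters it is '1'.
Only Epsilon and Eta show the derived state '0' for Character 1, supporting them as a clade.
Character 2 (derived state '0') is shared by Epsilon, Eta, Theta, and Zeta — a synapomorphy uniting that clade.
Character 3 (derived state '0') is shared by Theta and Zeta — a synapomorphy uniting that clade.
Character 4 (derived state '1') is unique to Delta (autapomorphy; uninformative for grouping).
Character 5 (derived state '1') is shared by all ingroup taxa — unites the whole ingroup.
Most parsimonious ingroup topology: (((Eta,Epsilon),(Zeta,Theta)),Delta).
The clade {Theta, Zeta} is supported by Character 3: its derived state '0' occurs in exactly those taxa and in no other taxon (including the outgroup).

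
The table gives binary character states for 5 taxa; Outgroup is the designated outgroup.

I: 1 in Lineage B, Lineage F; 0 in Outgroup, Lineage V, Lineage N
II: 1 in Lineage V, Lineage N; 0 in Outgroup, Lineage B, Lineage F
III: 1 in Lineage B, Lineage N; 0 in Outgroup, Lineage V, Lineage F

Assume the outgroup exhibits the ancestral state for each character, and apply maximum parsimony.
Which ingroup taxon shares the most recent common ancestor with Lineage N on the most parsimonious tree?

Lineage V

The outgroup has state '0' for every character, so '1' is the derived state throughout.
I: derived state '1' in Lineage B and Lineage F only — synapomorphy for {Lineage B, Lineage F}.
II (derived state '1') is shared by Lineage N and Lineage V — a synapomorphy uniting that clade.
III (state '1') occurs in Lineage B and Lineage N but conflicts with the nesting implied by the other characters — most parsimoniously interpreted as homoplasy.
Most parsimonious ingroup topology: ((Lineage V,Lineage N),(Lineage B,Lineage F)).
Lineage N and Lineage V form a cherry on this tree, so they are sister taxa.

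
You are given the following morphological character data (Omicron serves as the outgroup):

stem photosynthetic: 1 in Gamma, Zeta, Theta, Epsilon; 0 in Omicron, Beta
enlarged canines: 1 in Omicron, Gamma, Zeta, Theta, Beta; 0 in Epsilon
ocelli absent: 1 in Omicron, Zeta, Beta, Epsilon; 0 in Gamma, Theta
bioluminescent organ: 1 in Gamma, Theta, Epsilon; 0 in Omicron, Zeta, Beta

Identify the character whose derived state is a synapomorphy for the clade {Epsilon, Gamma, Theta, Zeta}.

Character polarity is set by the outgroup: the derived state is whichever differs from the outgroup's state, so for enlarged canines, ocelli absent the derived state is '0', and for the remaining characters it is '1'.
stem photosynthetic: derived state '1' in Epsilon, Gamma, Theta, and Zeta only — synapomorphy for {Epsilon, Gamma, Theta, Zeta}.
enlarged canines: derived state '0' in Epsilon only — an autapomorphy, so it tells us nothing about relationships among taxa.
Only Gamma and Theta show the derived state '0' for ocelli absent, supporting them as a clade.
Only Epsilon, Gamma, and Theta show the derived state '1' for bioluminescent organ, supporting them as a clade.
Most parsimonious ingroup topology: ((((Gamma,Theta),Epsilon),Zeta),Beta).
The clade {Epsilon, Gamma, Theta, Zeta} is supported by stem photosynthetic: its derived state '1' occurs in exactly those taxa and in no other taxon (including the outgroup).

stem photosynthetic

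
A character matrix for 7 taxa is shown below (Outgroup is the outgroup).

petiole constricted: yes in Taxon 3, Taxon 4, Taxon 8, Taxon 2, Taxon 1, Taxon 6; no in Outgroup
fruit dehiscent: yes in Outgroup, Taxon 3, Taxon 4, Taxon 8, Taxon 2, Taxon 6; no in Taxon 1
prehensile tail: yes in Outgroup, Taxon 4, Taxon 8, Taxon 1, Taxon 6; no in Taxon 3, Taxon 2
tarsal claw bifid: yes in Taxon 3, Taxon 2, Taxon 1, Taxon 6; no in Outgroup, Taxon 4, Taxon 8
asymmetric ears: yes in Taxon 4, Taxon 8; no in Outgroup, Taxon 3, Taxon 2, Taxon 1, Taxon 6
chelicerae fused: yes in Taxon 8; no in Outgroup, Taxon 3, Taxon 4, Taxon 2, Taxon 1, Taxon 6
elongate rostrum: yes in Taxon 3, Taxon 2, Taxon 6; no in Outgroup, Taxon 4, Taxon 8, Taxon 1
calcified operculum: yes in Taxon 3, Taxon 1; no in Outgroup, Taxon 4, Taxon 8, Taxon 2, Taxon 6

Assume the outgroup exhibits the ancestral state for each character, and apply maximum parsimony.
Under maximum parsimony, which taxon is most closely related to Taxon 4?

Character polarity is set by the outgroup: the derived state is whichever differs from the outgroup's state, so for fruit dehiscent, prehensile tail the derived state is 'no', and for the remaining characters it is 'yes'.
petiole constricted (derived state 'yes') is shared by all ingroup taxa — unites the whole ingroup.
fruit dehiscent: derived state 'no' in Taxon 1 only — an autapomorphy, so it tells us nothing about relationships among taxa.
prehensile tail (derived state 'no') is shared by Taxon 2 and Taxon 3 — a synapomorphy uniting that clade.
Only Taxon 1, Taxon 2, Taxon 3, and Taxon 6 show the derived state 'yes' for tarsal claw bifid, supporting them as a clade.
asymmetric ears: derived state 'yes' in Taxon 4 and Taxon 8 only — synapomorphy for {Taxon 4, Taxon 8}.
chelicerae fused: derived state 'yes' in Taxon 8 only — an autapomorphy, so it tells us nothing about relationships among taxa.
Only Taxon 2, Taxon 3, and Taxon 6 show the derived state 'yes' for elongate rostrum, supporting them as a clade.
calcified operculum groups Taxon 1 and Taxon 3, which is incompatible with the clades supported by the remaining characters; treating it as convergent (homoplasy) costs fewer steps than any alternative tree.
Most parsimonious ingroup topology: ((((Taxon 3,Taxon 2),Taxon 6),Taxon 1),(Taxon 4,Taxon 8)).
Taxon 4 and Taxon 8 form a cherry on this tree, so they are sister taxa.

Taxon 8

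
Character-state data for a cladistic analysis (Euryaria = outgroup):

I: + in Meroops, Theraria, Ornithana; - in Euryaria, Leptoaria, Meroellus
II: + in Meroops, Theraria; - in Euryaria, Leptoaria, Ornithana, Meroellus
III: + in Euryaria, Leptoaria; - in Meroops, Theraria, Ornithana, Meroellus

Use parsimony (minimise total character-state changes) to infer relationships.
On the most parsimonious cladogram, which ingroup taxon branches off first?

Character polarity is set by the outgroup: the derived state is whichever differs from the outgroup's state, so for III the derived state is '-', and for the remaining characters it is '+'.
Only Meroops, Ornithana, and Theraria show the derived state '+' for I, supporting them as a clade.
II (derived state '+') is shared by Meroops and Theraria — a synapomorphy uniting that clade.
III (derived state '-') is shared by Meroellus, Meroops, Ornithana, and Theraria — a synapomorphy uniting that clade.
Most parsimonious ingroup topology: (Leptoaria,(((Meroops,Theraria),Ornithana),Meroellus)).
Leptoaria is sister to the clade containing all other ingroup taxa, so it is the earliest-diverging (most basal) ingroup lineage.

Leptoaria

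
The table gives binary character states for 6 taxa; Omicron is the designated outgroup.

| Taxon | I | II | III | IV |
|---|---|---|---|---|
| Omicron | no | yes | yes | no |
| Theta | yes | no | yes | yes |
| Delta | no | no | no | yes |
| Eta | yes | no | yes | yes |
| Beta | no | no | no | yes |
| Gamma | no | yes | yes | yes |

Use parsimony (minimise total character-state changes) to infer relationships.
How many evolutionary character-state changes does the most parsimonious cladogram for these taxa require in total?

4

Character polarity is set by the outgroup: the derived state is whichever differs from the outgroup's state, so for II, III the derived state is 'no', and for the remaining characters it is 'yes'.
Only Eta and Theta show the derived state 'yes' for I, supporting them as a clade.
Only Beta, Delta, Eta, and Theta show the derived state 'no' for II, supporting them as a clade.
Only Beta and Delta show the derived state 'no' for III, supporting them as a clade.
IV (derived state 'yes') is shared by all ingroup taxa — unites the whole ingroup.
Most parsimonious ingroup topology: (((Theta,Eta),(Delta,Beta)),Gamma).
Changes per character on this tree: I: 1; II: 1; III: 1; IV: 1.
Total = 4.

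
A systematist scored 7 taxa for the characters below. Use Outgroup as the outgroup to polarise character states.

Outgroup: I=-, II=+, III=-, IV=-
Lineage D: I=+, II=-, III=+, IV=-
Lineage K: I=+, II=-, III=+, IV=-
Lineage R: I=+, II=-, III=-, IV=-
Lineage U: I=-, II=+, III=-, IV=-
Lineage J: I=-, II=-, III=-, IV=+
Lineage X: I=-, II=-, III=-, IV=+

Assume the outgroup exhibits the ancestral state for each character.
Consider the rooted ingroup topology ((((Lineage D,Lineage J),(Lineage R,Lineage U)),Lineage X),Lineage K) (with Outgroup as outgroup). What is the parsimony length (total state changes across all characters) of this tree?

Map each character onto ((((Lineage D,Lineage J),(Lineage R,Lineage U)),Lineage X),Lineage K) (rooted by Outgroup) and count the minimum state changes it requires (Fitch parsimony):
I: 3; II: 2; III: 2; IV: 2.
Total tree length = 9.

9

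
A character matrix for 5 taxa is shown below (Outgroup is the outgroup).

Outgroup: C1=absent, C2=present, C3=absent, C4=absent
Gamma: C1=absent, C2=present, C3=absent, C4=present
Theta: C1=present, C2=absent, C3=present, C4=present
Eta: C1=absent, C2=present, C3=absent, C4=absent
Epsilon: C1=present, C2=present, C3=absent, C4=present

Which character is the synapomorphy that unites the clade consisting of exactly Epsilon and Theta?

Character polarity is set by the outgroup: the derived state is whichever differs from the outgroup's state, so for C2 the derived state is 'absent', and for the remaining characters it is 'present'.
C1: derived state 'present' in Epsilon and Theta only — synapomorphy for {Epsilon, Theta}.
C2 (derived state 'absent') is unique to Theta (autapomorphy; uninformative for grouping).
C3: derived state 'present' in Theta only — an autapomorphy, so it tells us nothing about relationships among taxa.
C4 (derived state 'present') is shared by Epsilon, Gamma, and Theta — a synapomorphy uniting that clade.
Most parsimonious ingroup topology: ((Gamma,(Theta,Epsilon)),Eta).
The clade {Epsilon, Theta} is supported by C1: its derived state 'present' occurs in exactly those taxa and in no other taxon (including the outgroup).

C1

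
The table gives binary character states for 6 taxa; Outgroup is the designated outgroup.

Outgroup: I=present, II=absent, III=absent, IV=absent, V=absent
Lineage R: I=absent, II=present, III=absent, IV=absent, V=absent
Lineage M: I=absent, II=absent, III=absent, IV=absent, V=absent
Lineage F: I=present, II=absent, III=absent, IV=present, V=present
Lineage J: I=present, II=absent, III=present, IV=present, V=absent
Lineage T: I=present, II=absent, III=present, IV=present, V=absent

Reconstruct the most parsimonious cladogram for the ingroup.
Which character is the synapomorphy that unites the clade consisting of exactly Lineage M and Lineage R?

I

Character polarity is set by the outgroup: the derived state is whichever differs from the outgroup's state, so for I the derived state is 'absent', and for the remaining characters it is 'present'.
I: derived state 'absent' in Lineage M and Lineage R only — synapomorphy for {Lineage M, Lineage R}.
II (derived state 'present') is unique to Lineage R (autapomorphy; uninformative for grouping).
III (derived state 'present') is shared by Lineage J and Lineage T — a synapomorphy uniting that clade.
IV: derived state 'present' in Lineage F, Lineage J, and Lineage T only — synapomorphy for {Lineage F, Lineage J, Lineage T}.
V: derived state 'present' in Lineage F only — an autapomorphy, so it tells us nothing about relationships among taxa.
Most parsimonious ingroup topology: ((Lineage R,Lineage M),(Lineage F,(Lineage J,Lineage T))).
The clade {Lineage M, Lineage R} is supported by I: its derived state 'absent' occurs in exactly those taxa and in no other taxon (including the outgroup).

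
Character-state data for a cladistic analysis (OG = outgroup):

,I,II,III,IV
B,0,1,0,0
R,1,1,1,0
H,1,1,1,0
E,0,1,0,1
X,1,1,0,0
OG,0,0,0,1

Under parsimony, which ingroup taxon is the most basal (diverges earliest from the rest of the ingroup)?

E

Character polarity is set by the outgroup: the derived state is whichever differs from the outgroup's state, so for IV the derived state is '0', and for the remaining characters it is '1'.
Only H, R, and X show the derived state '1' for I, supporting them as a clade.
All ingroup taxa share the derived state '1' for II; it defines the ingroup but does not resolve relationships within it.
Only H and R show the derived state '1' for III, supporting them as a clade.
IV (derived state '0') is shared by B, H, R, and X — a synapomorphy uniting that clade.
Most parsimonious ingroup topology: ((B,((R,H),X)),E).
E is sister to the clade containing all other ingroup taxa, so it is the earliest-diverging (most basal) ingroup lineage.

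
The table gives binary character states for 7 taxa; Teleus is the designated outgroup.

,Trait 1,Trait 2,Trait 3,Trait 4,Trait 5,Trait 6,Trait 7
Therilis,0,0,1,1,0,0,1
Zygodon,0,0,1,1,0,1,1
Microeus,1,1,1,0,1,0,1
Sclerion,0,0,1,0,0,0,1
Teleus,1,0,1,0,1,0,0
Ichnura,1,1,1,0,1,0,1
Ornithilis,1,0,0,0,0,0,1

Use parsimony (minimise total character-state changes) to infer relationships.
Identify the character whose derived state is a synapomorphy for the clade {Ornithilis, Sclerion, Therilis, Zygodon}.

Trait 5

Character polarity is set by the outgroup: the derived state is whichever differs from the outgroup's state, so for Trait 1, Trait 3, Trait 5 the derived state is '0', and for the remaining characters it is '1'.
Trait 1 (derived state '0') is shared by Sclerion, Therilis, and Zygodon — a synapomorphy uniting that clade.
Only Ichnura and Microeus show the derived state '1' for Trait 2, supporting them as a clade.
Trait 3: derived state '0' in Ornithilis only — an autapomorphy, so it tells us nothing about relationships among taxa.
Trait 4: derived state '1' in Therilis and Zygodon only — synapomorphy for {Therilis, Zygodon}.
Trait 5: derived state '0' in Ornithilis, Sclerion, Therilis, and Zygodon only — synapomorphy for {Ornithilis, Sclerion, Therilis, Zygodon}.
Trait 6 (derived state '1') is unique to Zygodon (autapomorphy; uninformative for grouping).
Trait 7 (derived state '1') is shared by all ingroup taxa — unites the whole ingroup.
Most parsimonious ingroup topology: ((Ichnura,Microeus),(((Therilis,Zygodon),Sclerion),Ornithilis)).
The clade {Ornithilis, Sclerion, Therilis, Zygodon} is supported by Trait 5: its derived state '0' occurs in exactly those taxa and in no other taxon (including the outgroup).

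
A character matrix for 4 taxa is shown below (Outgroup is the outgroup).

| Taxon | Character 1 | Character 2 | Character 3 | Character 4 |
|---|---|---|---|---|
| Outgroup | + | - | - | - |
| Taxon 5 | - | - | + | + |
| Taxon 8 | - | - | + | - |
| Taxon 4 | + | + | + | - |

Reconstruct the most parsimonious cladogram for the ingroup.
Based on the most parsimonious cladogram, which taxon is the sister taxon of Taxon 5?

Character polarity is set by the outgroup: the derived state is whichever differs from the outgroup's state, so for Character 1 the derived state is '-', and for the remaining characters it is '+'.
Only Taxon 5 and Taxon 8 show the derived state '-' for Character 1, supporting them as a clade.
Character 2: derived state '+' in Taxon 4 only — an autapomorphy, so it tells us nothing about relationships among taxa.
Character 3 (derived state '+') is shared by all ingroup taxa — unites the whole ingroup.
Character 4 (derived state '+') is unique to Taxon 5 (autapomorphy; uninformative for grouping).
Most parsimonious ingroup topology: ((Taxon 5,Taxon 8),Taxon 4).
Taxon 5 and Taxon 8 form a cherry on this tree, so they are sister taxa.

Taxon 8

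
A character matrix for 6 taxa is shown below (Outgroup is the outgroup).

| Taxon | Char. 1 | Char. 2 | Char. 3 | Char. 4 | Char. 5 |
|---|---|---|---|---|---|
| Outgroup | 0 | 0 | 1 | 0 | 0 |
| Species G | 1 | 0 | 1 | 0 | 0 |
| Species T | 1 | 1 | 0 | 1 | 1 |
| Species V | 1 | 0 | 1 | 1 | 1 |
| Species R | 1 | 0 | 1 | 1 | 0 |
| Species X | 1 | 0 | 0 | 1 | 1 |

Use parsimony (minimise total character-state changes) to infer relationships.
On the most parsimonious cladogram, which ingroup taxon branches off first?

Character polarity is set by the outgroup: the derived state is whichever differs from the outgroup's state, so for Char. 3 the derived state is '0', and for the remaining characters it is '1'.
Char. 1 (derived state '1') is shared by all ingroup taxa — unites the whole ingroup.
Char. 2: derived state '1' in Species T only — an autapomorphy, so it tells us nothing about relationships among taxa.
Char. 3: derived state '0' in Species T and Species X only — synapomorphy for {Species T, Species X}.
Only Species R, Species T, Species V, and Species X show the derived state '1' for Char. 4, supporting them as a clade.
Only Species T, Species V, and Species X show the derived state '1' for Char. 5, supporting them as a clade.
Most parsimonious ingroup topology: (Species G,(((Species T,Species X),Species V),Species R)).
Species G is sister to the clade containing all other ingroup taxa, so it is the earliest-diverging (most basal) ingroup lineage.

Species G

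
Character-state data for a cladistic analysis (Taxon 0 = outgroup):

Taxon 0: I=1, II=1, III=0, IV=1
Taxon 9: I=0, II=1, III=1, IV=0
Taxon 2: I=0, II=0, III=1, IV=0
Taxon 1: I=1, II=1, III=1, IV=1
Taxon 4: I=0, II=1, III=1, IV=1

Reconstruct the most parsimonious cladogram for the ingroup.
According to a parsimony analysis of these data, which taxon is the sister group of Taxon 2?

Character polarity is set by the outgroup: the derived state is whichever differs from the outgroup's state, so for I, II, IV the derived state is '0', and for the remaining characters it is '1'.
I (derived state '0') is shared by Taxon 2, Taxon 4, and Taxon 9 — a synapomorphy uniting that clade.
II: derived state '0' in Taxon 2 only — an autapomorphy, so it tells us nothing about relationships among taxa.
III (derived state '1') is shared by all ingroup taxa — unites the whole ingroup.
Only Taxon 2 and Taxon 9 show the derived state '0' for IV, supporting them as a clade.
Most parsimonious ingroup topology: (((Taxon 9,Taxon 2),Taxon 4),Taxon 1).
Taxon 2 and Taxon 9 form a cherry on this tree, so they are sister taxa.

Taxon 9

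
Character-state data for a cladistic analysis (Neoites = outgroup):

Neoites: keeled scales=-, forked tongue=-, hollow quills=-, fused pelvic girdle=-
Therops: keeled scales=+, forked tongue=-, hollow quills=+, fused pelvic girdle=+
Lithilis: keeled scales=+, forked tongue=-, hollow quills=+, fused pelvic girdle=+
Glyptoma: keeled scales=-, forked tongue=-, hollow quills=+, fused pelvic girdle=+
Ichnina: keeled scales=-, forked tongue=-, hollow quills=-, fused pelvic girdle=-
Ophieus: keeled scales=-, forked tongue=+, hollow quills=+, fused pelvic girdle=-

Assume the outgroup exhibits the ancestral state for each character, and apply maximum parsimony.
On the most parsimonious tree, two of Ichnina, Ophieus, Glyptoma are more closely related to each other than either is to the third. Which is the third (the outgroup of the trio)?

The outgroup has state '-' for every character, so '+' is the derived state throughout.
Only Lithilis and Therops show the derived state '+' for keeled scales, supporting them as a clade.
forked tongue (derived state '+') is unique to Ophieus (autapomorphy; uninformative for grouping).
Only Glyptoma, Lithilis, Ophieus, and Therops show the derived state '+' for hollow quills, supporting them as a clade.
fused pelvic girdle: derived state '+' in Glyptoma, Lithilis, and Therops only — synapomorphy for {Glyptoma, Lithilis, Therops}.
Most parsimonious ingroup topology: ((((Therops,Lithilis),Glyptoma),Ophieus),Ichnina).
Ophieus and Glyptoma share a more recent common ancestor with each other than either does with Ichnina, so Ichnina is the least closely related of the three.

Ichnina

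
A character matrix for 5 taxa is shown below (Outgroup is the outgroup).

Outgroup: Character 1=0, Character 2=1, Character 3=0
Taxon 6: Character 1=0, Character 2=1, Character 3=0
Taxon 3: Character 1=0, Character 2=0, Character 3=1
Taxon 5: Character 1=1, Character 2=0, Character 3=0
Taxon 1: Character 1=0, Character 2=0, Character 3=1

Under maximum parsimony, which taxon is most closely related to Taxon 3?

Character polarity is set by the outgroup: the derived state is whichever differs from the outgroup's state, so for Character 2 the derived state is '0', and for the remaining characters it is '1'.
Character 1 (derived state '1') is unique to Taxon 5 (autapomorphy; uninformative for grouping).
Only Taxon 1, Taxon 3, and Taxon 5 show the derived state '0' for Character 2, supporting them as a clade.
Character 3: derived state '1' in Taxon 1 and Taxon 3 only — synapomorphy for {Taxon 1, Taxon 3}.
Most parsimonious ingroup topology: (Taxon 6,((Taxon 3,Taxon 1),Taxon 5)).
Taxon 3 and Taxon 1 form a cherry on this tree, so they are sister taxa.

Taxon 1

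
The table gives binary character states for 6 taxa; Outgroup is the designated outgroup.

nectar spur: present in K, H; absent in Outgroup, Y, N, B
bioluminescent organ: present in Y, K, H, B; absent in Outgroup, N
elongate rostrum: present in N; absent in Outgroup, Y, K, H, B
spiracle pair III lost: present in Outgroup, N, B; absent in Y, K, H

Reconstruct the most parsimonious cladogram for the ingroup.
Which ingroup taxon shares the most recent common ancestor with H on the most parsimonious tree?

K

Character polarity is set by the outgroup: the derived state is whichever differs from the outgroup's state, so for spiracle pair III lost the derived state is 'absent', and for the remaining characters it is 'present'.
nectar spur: derived state 'present' in H and K only — synapomorphy for {H, K}.
Only B, H, K, and Y show the derived state 'present' for bioluminescent organ, supporting them as a clade.
elongate rostrum (derived state 'present') is unique to N (autapomorphy; uninformative for grouping).
spiracle pair III lost (derived state 'absent') is shared by H, K, and Y — a synapomorphy uniting that clade.
Most parsimonious ingroup topology: (((Y,(K,H)),B),N).
H and K form a cherry on this tree, so they are sister taxa.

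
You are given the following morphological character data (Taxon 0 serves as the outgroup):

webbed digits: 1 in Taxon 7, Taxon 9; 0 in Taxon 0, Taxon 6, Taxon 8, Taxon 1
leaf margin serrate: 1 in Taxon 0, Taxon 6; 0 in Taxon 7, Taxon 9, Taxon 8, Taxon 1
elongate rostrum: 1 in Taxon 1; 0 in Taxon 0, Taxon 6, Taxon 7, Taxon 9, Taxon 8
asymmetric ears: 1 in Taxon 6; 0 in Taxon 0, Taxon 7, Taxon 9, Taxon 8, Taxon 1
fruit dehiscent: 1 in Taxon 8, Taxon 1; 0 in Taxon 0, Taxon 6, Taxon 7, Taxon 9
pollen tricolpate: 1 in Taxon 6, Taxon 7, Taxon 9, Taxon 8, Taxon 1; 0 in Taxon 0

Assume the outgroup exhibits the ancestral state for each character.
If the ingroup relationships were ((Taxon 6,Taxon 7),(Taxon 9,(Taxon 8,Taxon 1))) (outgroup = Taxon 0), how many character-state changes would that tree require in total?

8

Map each character onto ((Taxon 6,Taxon 7),(Taxon 9,(Taxon 8,Taxon 1))) (rooted by Taxon 0) and count the minimum state changes it requires (Fitch parsimony):
webbed digits: 2; leaf margin serrate: 2; elongate rostrum: 1; asymmetric ears: 1; fruit dehiscent: 1; pollen tricolpate: 1.
Total tree length = 8.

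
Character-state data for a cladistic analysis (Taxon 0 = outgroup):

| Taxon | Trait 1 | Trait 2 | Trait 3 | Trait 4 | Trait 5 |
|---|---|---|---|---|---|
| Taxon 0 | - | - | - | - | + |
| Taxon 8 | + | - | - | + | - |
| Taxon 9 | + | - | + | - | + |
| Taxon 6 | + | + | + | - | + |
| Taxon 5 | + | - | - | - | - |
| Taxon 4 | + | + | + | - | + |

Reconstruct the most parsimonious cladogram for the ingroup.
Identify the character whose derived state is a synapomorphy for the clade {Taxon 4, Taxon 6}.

Character polarity is set by the outgroup: the derived state is whichever differs from the outgroup's state, so for Trait 5 the derived state is '-', and for the remaining characters it is '+'.
All ingroup taxa share the derived state '+' for Trait 1; it defines the ingroup but does not resolve relationships within it.
Trait 2 (derived state '+') is shared by Taxon 4 and Taxon 6 — a synapomorphy uniting that clade.
Trait 3: derived state '+' in Taxon 4, Taxon 6, and Taxon 9 only — synapomorphy for {Taxon 4, Taxon 6, Taxon 9}.
Trait 4 (derived state '+') is unique to Taxon 8 (autapomorphy; uninformative for grouping).
Trait 5 (derived state '-') is shared by Taxon 5 and Taxon 8 — a synapomorphy uniting that clade.
Most parsimonious ingroup topology: ((Taxon 8,Taxon 5),(Taxon 9,(Taxon 6,Taxon 4))).
The clade {Taxon 4, Taxon 6} is supported by Trait 2: its derived state '+' occurs in exactly those taxa and in no other taxon (including the outgroup).

Trait 2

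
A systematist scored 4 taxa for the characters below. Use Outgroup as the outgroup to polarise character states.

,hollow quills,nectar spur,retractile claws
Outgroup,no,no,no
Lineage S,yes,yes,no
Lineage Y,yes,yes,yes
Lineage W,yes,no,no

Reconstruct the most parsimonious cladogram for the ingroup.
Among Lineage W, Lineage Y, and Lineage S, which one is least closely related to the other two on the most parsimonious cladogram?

The outgroup has state 'no' for every character, so 'yes' is the derived state throughout.
hollow quills (derived state 'yes') is shared by all ingroup taxa — unites the whole ingroup.
Only Lineage S and Lineage Y show the derived state 'yes' for nectar spur, supporting them as a clade.
retractile claws: derived state 'yes' in Lineage Y only — an autapomorphy, so it tells us nothing about relationships among taxa.
Most parsimonious ingroup topology: ((Lineage S,Lineage Y),Lineage W).
Lineage S and Lineage Y share a more recent common ancestor with each other than either does with Lineage W, so Lineage W is the least closely related of the three.

Lineage W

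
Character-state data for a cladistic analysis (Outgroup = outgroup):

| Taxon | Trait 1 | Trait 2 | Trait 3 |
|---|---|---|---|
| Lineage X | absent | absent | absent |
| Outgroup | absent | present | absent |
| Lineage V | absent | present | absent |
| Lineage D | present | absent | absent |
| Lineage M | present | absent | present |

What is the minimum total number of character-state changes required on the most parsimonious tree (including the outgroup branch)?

3

Character polarity is set by the outgroup: the derived state is whichever differs from the outgroup's state, so for Trait 2 the derived state is 'absent', and for the remaining characters it is 'present'.
Trait 1 (derived state 'present') is shared by Lineage D and Lineage M — a synapomorphy uniting that clade.
Trait 2 (derived state 'absent') is shared by Lineage D, Lineage M, and Lineage X — a synapomorphy uniting that clade.
Trait 3 (derived state 'present') is unique to Lineage M (autapomorphy; uninformative for grouping).
Most parsimonious ingroup topology: (((Lineage D,Lineage M),Lineage X),Lineage V).
Changes per character on this tree: Trait 1: 1; Trait 2: 1; Trait 3: 1.
Total = 3.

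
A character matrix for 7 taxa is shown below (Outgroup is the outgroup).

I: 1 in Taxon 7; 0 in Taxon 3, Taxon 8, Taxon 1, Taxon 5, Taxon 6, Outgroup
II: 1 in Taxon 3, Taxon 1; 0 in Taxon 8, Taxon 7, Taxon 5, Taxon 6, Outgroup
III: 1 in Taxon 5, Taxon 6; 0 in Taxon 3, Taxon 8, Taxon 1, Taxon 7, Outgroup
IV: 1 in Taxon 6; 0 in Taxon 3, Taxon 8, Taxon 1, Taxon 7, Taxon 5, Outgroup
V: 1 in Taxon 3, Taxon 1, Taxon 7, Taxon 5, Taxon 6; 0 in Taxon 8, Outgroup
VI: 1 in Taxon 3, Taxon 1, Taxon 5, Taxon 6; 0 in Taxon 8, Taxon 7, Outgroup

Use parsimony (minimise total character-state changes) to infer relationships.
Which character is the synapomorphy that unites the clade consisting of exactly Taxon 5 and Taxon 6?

The outgroup has state '0' for every character, so '1' is the derived state throughout.
I (derived state '1') is unique to Taxon 7 (autapomorphy; uninformative for grouping).
II (derived state '1') is shared by Taxon 1 and Taxon 3 — a synapomorphy uniting that clade.
III (derived state '1') is shared by Taxon 5 and Taxon 6 — a synapomorphy uniting that clade.
IV: derived state '1' in Taxon 6 only — an autapomorphy, so it tells us nothing about relationships among taxa.
V (derived state '1') is shared by Taxon 1, Taxon 3, Taxon 5, Taxon 6, and Taxon 7 — a synapomorphy uniting that clade.
Only Taxon 1, Taxon 3, Taxon 5, and Taxon 6 show the derived state '1' for VI, supporting them as a clade.
Most parsimonious ingroup topology: ((Taxon 7,((Taxon 3,Taxon 1),(Taxon 5,Taxon 6))),Taxon 8).
The clade {Taxon 5, Taxon 6} is supported by III: its derived state '1' occurs in exactly those taxa and in no other taxon (including the outgroup).

III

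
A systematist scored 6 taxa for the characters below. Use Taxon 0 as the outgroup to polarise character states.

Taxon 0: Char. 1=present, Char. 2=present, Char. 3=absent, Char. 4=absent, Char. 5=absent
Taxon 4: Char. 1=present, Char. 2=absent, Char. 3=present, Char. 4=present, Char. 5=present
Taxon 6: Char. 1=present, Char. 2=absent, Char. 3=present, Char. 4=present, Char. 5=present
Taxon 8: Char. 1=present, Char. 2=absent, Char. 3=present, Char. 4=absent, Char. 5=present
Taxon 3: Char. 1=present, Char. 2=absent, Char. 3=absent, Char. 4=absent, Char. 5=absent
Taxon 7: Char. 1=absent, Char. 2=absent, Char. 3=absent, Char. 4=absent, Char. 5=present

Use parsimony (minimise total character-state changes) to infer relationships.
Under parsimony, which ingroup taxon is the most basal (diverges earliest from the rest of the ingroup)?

Character polarity is set by the outgroup: the derived state is whichever differs from the outgroup's state, so for Char. 1, Char. 2 the derived state is 'absent', and for the remaining characters it is 'present'.
Char. 1: derived state 'absent' in Taxon 7 only — an autapomorphy, so it tells us nothing about relationships among taxa.
All ingroup taxa share the derived state 'absent' for Char. 2; it defines the ingroup but does not resolve relationships within it.
Char. 3 (derived state 'present') is shared by Taxon 4, Taxon 6, and Taxon 8 — a synapomorphy uniting that clade.
Char. 4: derived state 'present' in Taxon 4 and Taxon 6 only — synapomorphy for {Taxon 4, Taxon 6}.
Char. 5 (derived state 'present') is shared by Taxon 4, Taxon 6, Taxon 7, and Taxon 8 — a synapomorphy uniting that clade.
Most parsimonious ingroup topology: ((((Taxon 4,Taxon 6),Taxon 8),Taxon 7),Taxon 3).
Taxon 3 is sister to the clade containing all other ingroup taxa, so it is the earliest-diverging (most basal) ingroup lineage.

Taxon 3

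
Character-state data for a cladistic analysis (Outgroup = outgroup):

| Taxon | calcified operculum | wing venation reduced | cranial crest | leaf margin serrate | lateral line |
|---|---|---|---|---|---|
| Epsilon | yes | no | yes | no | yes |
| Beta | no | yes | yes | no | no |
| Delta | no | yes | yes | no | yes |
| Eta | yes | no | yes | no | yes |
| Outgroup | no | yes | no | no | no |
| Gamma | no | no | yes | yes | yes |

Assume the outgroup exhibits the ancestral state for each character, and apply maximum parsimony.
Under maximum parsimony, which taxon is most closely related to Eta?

Character polarity is set by the outgroup: the derived state is whichever differs from the outgroup's state, so for wing venation reduced the derived state is 'no', and for the remaining characters it is 'yes'.
calcified operculum: derived state 'yes' in Epsilon and Eta only — synapomorphy for {Epsilon, Eta}.
wing venation reduced (derived state 'no') is shared by Epsilon, Eta, and Gamma — a synapomorphy uniting that clade.
cranial crest (derived state 'yes') is shared by all ingroup taxa — unites the whole ingroup.
leaf margin serrate: derived state 'yes' in Gamma only — an autapomorphy, so it tells us nothing about relationships among taxa.
lateral line (derived state 'yes') is shared by Delta, Epsilon, Eta, and Gamma — a synapomorphy uniting that clade.
Most parsimonious ingroup topology: ((((Epsilon,Eta),Gamma),Delta),Beta).
Eta and Epsilon form a cherry on this tree, so they are sister taxa.

Epsilon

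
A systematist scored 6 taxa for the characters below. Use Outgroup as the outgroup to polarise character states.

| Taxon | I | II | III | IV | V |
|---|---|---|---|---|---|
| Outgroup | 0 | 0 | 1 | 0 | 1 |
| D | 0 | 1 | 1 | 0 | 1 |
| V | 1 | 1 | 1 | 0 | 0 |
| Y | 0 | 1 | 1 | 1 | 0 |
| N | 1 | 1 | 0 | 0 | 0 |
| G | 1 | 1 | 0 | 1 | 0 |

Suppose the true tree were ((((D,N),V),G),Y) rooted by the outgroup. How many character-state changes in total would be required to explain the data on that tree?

9

Map each character onto ((((D,N),V),G),Y) (rooted by Outgroup) and count the minimum state changes it requires (Fitch parsimony):
I: 2; II: 1; III: 2; IV: 2; V: 2.
Total tree length = 9.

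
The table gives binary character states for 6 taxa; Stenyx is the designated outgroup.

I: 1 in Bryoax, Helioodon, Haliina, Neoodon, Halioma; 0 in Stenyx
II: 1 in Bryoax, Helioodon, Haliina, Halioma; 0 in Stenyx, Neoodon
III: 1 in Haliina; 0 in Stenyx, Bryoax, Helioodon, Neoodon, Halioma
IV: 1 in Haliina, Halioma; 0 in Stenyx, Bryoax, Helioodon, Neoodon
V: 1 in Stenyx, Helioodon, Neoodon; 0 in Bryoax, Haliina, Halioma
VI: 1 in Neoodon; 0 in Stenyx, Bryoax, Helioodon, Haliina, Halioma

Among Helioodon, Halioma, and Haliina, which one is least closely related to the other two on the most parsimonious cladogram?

Helioodon

Character polarity is set by the outgroup: the derived state is whichever differs from the outgroup's state, so for V the derived state is '0', and for the remaining characters it is '1'.
I (derived state '1') is shared by all ingroup taxa — unites the whole ingroup.
II: derived state '1' in Bryoax, Haliina, Halioma, and Helioodon only — synapomorphy for {Bryoax, Haliina, Halioma, Helioodon}.
III (derived state '1') is unique to Haliina (autapomorphy; uninformative for grouping).
IV: derived state '1' in Haliina and Halioma only — synapomorphy for {Haliina, Halioma}.
V: derived state '0' in Bryoax, Haliina, and Halioma only — synapomorphy for {Bryoax, Haliina, Halioma}.
VI: derived state '1' in Neoodon only — an autapomorphy, so it tells us nothing about relationships among taxa.
Most parsimonious ingroup topology: (((Bryoax,(Haliina,Halioma)),Helioodon),Neoodon).
Halioma and Haliina share a more recent common ancestor with each other than either does with Helioodon, so Helioodon is the least closely related of the three.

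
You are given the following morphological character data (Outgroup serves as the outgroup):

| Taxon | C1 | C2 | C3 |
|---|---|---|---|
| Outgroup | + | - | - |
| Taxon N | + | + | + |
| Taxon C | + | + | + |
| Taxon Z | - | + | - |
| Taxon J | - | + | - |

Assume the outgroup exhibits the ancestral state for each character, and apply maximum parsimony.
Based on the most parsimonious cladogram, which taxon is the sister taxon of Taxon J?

Character polarity is set by the outgroup: the derived state is whichever differs from the outgroup's state, so for C1 the derived state is '-', and for the remaining characters it is '+'.
Only Taxon J and Taxon Z show the derived state '-' for C1, supporting them as a clade.
All ingroup taxa share the derived state '+' for C2; it defines the ingroup but does not resolve relationships within it.
C3: derived state '+' in Taxon C and Taxon N only — synapomorphy for {Taxon C, Taxon N}.
Most parsimonious ingroup topology: ((Taxon Z,Taxon J),(Taxon C,Taxon N)).
Taxon J and Taxon Z form a cherry on this tree, so they are sister taxa.

Taxon Z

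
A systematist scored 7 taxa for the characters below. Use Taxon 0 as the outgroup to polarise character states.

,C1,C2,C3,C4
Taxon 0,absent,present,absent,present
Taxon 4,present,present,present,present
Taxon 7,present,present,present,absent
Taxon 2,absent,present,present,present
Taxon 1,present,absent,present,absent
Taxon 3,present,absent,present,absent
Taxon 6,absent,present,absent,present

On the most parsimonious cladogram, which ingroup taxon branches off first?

Character polarity is set by the outgroup: the derived state is whichever differs from the outgroup's state, so for C2, C4 the derived state is 'absent', and for the remaining characters it is 'present'.
C1: derived state 'present' in Taxon 1, Taxon 3, Taxon 4, and Taxon 7 only — synapomorphy for {Taxon 1, Taxon 3, Taxon 4, Taxon 7}.
C2: derived state 'absent' in Taxon 1 and Taxon 3 only — synapomorphy for {Taxon 1, Taxon 3}.
C3: derived state 'present' in Taxon 1, Taxon 2, Taxon 3, Taxon 4, and Taxon 7 only — synapomorphy for {Taxon 1, Taxon 2, Taxon 3, Taxon 4, Taxon 7}.
Only Taxon 1, Taxon 3, and Taxon 7 show the derived state 'absent' for C4, supporting them as a clade.
Most parsimonious ingroup topology: (((Taxon 4,(Taxon 7,(Taxon 1,Taxon 3))),Taxon 2),Taxon 6).
Taxon 6 is sister to the clade containing all other ingroup taxa, so it is the earliest-diverging (most basal) ingroup lineage.

Taxon 6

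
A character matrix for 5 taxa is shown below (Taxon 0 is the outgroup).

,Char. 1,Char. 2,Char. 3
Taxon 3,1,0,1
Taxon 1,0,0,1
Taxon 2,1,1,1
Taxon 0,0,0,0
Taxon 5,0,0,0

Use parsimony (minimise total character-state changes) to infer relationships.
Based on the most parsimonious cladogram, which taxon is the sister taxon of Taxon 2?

The outgroup has state '0' for every character, so '1' is the derived state throughout.
Only Taxon 2 and Taxon 3 show the derived state '1' for Char. 1, supporting them as a clade.
Char. 2: derived state '1' in Taxon 2 only — an autapomorphy, so it tells us nothing about relationships among taxa.
Only Taxon 1, Taxon 2, and Taxon 3 show the derived state '1' for Char. 3, supporting them as a clade.
Most parsimonious ingroup topology: (((Taxon 2,Taxon 3),Taxon 1),Taxon 5).
Taxon 2 and Taxon 3 form a cherry on this tree, so they are sister taxa.

Taxon 3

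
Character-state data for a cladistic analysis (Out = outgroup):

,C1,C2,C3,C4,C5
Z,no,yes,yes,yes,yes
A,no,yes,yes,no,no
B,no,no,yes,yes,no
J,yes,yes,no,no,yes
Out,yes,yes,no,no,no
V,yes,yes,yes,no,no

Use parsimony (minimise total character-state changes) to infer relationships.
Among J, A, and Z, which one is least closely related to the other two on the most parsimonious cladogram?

Character polarity is set by the outgroup: the derived state is whichever differs from the outgroup's state, so for C1, C2 the derived state is 'no', and for the remaining characters it is 'yes'.
C1 (derived state 'no') is shared by A, B, and Z — a synapomorphy uniting that clade.
C2 (derived state 'no') is unique to B (autapomorphy; uninformative for grouping).
C3: derived state 'yes' in A, B, V, and Z only — synapomorphy for {A, B, V, Z}.
C4: derived state 'yes' in B and Z only — synapomorphy for {B, Z}.
C5 (state 'yes') occurs in J and Z but conflicts with the nesting implied by the other characters — most parsimoniously interpreted as homoplasy.
Most parsimonious ingroup topology: (J,(((B,Z),A),V)).
A and Z share a more recent common ancestor with each other than either does with J, so J is the least closely related of the three.

J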